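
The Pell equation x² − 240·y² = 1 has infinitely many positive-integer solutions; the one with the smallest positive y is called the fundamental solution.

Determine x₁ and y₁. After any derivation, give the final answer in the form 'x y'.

31 2

d=240: √d = [15; 2,30] (ℓ=2, even), read p_1/q_1
step 0: (15, 1)  from 15·(1,0) + (0,1)
step 1: (31, 2)  from 2·(15,1) + (1,0)
→ (31, 2).  Check: 31²=961, 240·2²=960, difference 1.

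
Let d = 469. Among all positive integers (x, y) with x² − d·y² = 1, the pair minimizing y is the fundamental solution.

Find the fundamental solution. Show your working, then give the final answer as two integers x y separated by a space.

137215 6336

[21; 1,1,1,10,6,10,1,1,1,42] for √469; ℓ=10 ⇒ convergent index 9
step 0: (21, 1)  from 21·(1,0) + (0,1)
step 1: (22, 1)  from 1·(21,1) + (1,0)
…
step 8: (90069, 4159)  from 1·(47146,2177) + (42923,1982)
step 9: (137215, 6336)  from 1·(90069,4159) + (47146,2177)
→ (137215, 6336).  Check: 137215²=18827956225, 469·6336²=18827956224, difference 1.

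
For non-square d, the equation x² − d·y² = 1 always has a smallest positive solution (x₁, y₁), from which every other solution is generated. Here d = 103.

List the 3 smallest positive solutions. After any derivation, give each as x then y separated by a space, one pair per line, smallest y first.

227528 22419
103537981567 10201900464
47115579739725224 4642436017523565

√103 → a₀=10, period (6,1,2,1,1,9,1,1,2,1,6,20); ℓ=12 even so k=11
a_0=10:  p_0=10·1+0=10,  q_0=10·0+1=1
…
a_3=2:  p_3=2·71+61=203,  q_3=2·7+6=20
…
a_10=1:  p_10=1·24266+9611=33877,  q_10=1·2391+947=3338
a_11=6:  p_11=6·33877+24266=227528,  q_11=6·3338+2391=22419
fundamental: x₁=227528, y₁=22419  (since 51768990784 − 103·502611561 = 1)
(x_2, y_2) = (227528·227528 + 103·22419·22419, 227528·22419 + 22419·227528) = (103537981567, 10201900464)
(x_3, y_3) = (227528·103537981567 + 103·22419·10201900464, 227528·10201900464 + 22419·103537981567) = (47115579739725224, 4642436017523565)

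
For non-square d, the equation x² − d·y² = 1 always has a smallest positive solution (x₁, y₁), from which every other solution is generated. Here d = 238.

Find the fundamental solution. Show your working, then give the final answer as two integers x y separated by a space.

√238 = [15; 2,2,1,14,1,2,2,30, …], period ℓ=8 (even) → k=7
step 0: (15, 1)  from 15·(1,0) + (0,1)
…
step 3: (108, 7)  from 1·(77,5) + (31,2)
step 4: (1589, 103)  from 14·(108,7) + (77,5)
…
step 6: (4983, 323)  from 2·(1697,110) + (1589,103)
step 7: (11663, 756)  from 2·(4983,323) + (1697,110)
→ (11663, 756).  Check: 11663²=136025569, 238·756²=136025568, difference 1.

11663 756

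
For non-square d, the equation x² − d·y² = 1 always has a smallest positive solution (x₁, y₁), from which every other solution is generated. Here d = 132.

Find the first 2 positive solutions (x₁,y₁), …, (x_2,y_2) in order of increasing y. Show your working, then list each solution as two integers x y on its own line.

23 2
1057 92

√132 → a₀=11, period (2,22); ℓ=2 even so k=1
k=0  a_k=11  p_k/q_k = 11/1
k=1  a_k=2  p_k/q_k = 23/2
(x₁, y₁) = (23, 2);  23² − 132·2² = 1 ✓
k=2:  x_2 = 23·23+132·2·2 = 1057,  y_2 = 23·2+2·23 = 92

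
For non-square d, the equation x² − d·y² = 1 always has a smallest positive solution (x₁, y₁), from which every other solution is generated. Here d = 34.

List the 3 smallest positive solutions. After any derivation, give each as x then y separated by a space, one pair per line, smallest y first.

35 6
2449 420
171395 29394

[5; 1,4,1,10] for √34; ℓ=4 ⇒ convergent index 3
k=0  a_k=5  p_k/q_k = 5/1
…
k=2  a_k=4  p_k/q_k = 29/5
k=3  a_k=1  p_k/q_k = 35/6
→ (35, 6).  Check: 35²=1225, 34·6²=1224, difference 1.
(x_2, y_2) = (35·35 + 34·6·6, 35·6 + 6·35) = (2449, 420)
(x_3, y_3) = (35·2449 + 34·6·420, 35·420 + 6·2449) = (171395, 29394)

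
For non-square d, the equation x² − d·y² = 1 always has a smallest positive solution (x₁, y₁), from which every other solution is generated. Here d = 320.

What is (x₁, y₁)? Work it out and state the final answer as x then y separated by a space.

161 9

√320 = [17; 1,7,1,34, …], period ℓ=4 (even) → k=3
a_0=17:  p_0=17·1+0=17,  q_0=17·0+1=1
…
a_2=7:  p_2=7·18+17=143,  q_2=7·1+1=8
a_3=1:  p_3=1·143+18=161,  q_3=1·8+1=9
fundamental: x₁=161, y₁=9  (since 25921 − 320·81 = 1)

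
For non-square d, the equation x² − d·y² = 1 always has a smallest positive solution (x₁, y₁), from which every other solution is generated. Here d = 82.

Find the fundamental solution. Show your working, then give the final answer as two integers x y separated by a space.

d=82: √d = [9; 18] (ℓ=1, odd), read p_1/q_1
a_0=9:  p_0=9·1+0=9,  q_0=9·0+1=1
a_1=18:  p_1=18·9+1=163,  q_1=18·1+0=18
fundamental: x₁=163, y₁=18  (since 26569 − 82·324 = 1)

163 18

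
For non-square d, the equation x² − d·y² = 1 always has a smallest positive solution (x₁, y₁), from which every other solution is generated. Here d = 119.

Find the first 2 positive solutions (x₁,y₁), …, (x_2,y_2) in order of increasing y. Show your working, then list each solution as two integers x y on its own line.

√119 = [10; 1,9,1,20, …], period ℓ=4 (even) → k=3
step 0: (10, 1)  from 10·(1,0) + (0,1)
step 1: (11, 1)  from 1·(10,1) + (1,0)
step 2: (109, 10)  from 9·(11,1) + (10,1)
step 3: (120, 11)  from 1·(109,10) + (11,1)
→ (120, 11).  Check: 120²=14400, 119·11²=14399, difference 1.
(x_2, y_2) = (120·120 + 119·11·11, 120·11 + 11·120) = (28799, 2640)

120 11
28799 2640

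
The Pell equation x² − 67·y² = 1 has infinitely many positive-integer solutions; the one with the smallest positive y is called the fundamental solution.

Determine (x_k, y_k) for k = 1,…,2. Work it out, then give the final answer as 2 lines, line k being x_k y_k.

48842 5967
4771081927 582880428

[8; 5,2,1,1,7,1,1,2,5,16] for √67; ℓ=10 ⇒ convergent index 9
step 0: (8, 1)  from 8·(1,0) + (0,1)
step 1: (41, 5)  from 5·(8,1) + (1,0)
…
step 4: (221, 27)  from 1·(131,16) + (90,11)
step 5: (1678, 205)  from 7·(221,27) + (131,16)
…
step 8: (9053, 1106)  from 2·(3577,437) + (1899,232)
step 9: (48842, 5967)  from 5·(9053,1106) + (3577,437)
→ (48842, 5967).  Check: 48842²=2385540964, 67·5967²=2385540963, difference 1.
(48842+5967√67)^2 = 4771081927 + 582880428√67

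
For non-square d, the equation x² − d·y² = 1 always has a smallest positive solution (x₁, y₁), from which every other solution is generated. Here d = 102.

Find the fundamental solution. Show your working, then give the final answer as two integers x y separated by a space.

√102 = [10; 10,20, …], period ℓ=2 (even) → k=1
k=0  a_k=10  p_k/q_k = 10/1
k=1  a_k=10  p_k/q_k = 101/10
→ (101, 10).  Check: 101²=10201, 102·10²=10200, difference 1.

101 10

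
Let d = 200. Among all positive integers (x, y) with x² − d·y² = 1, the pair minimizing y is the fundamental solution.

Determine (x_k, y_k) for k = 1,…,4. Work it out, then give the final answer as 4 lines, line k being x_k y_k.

99 7
19601 1386
3880899 274421
768398401 54333972

d=200: √d = [14; 7,28] (ℓ=2, even), read p_1/q_1
a_0=14:  p_0=14·1+0=14,  q_0=14·0+1=1
a_1=7:  p_1=7·14+1=99,  q_1=7·1+0=7
→ (99, 7).  Check: 99²=9801, 200·7²=9800, difference 1.
(99+7√200)^2 = 19601 + 1386√200
(99+7√200)^3 = 3880899 + 274421√200
(99+7√200)^4 = 768398401 + 54333972√200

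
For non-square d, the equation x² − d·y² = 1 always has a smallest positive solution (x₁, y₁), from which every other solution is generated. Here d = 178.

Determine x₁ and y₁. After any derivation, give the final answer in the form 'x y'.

d=178: √d = [13; 2,1,12,1,2,26] (ℓ=6, even), read p_5/q_5
step 0: (13, 1)  from 13·(1,0) + (0,1)
step 1: (27, 2)  from 2·(13,1) + (1,0)
step 2: (40, 3)  from 1·(27,2) + (13,1)
step 3: (507, 38)  from 12·(40,3) + (27,2)
step 4: (547, 41)  from 1·(507,38) + (40,3)
step 5: (1601, 120)  from 2·(547,41) + (507,38)
fundamental: x₁=1601, y₁=120  (since 2563201 − 178·14400 = 1)

1601 120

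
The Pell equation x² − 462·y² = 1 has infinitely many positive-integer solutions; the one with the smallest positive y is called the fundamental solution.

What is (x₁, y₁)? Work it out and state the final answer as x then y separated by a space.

√462 = [21; 2,42, …], period ℓ=2 (even) → k=1
i=0: a=21 ⇒ p=21, q=1
i=1: a=2 ⇒ p=43, q=2
fundamental: x₁=43, y₁=2  (since 1849 − 462·4 = 1)

43 2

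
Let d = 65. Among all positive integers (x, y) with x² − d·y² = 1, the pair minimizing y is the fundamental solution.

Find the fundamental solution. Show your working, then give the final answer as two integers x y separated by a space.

129 16

√65 = [8; 16, …], period ℓ=1 (odd) → k=1
i=0: a=8 ⇒ p=8, q=1
i=1: a=16 ⇒ p=129, q=16
→ (129, 16).  Check: 129²=16641, 65·16²=16640, difference 1.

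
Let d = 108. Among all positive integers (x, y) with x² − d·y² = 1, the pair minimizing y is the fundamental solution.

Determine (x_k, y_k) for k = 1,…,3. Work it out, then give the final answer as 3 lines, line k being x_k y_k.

√108 → a₀=10, period (2,1,1,4,1,1,2,20); ℓ=8 even so k=7
a_0=10:  p_0=10·1+0=10,  q_0=10·0+1=1
a_1=2:  p_1=2·10+1=21,  q_1=2·1+0=2
a_2=1:  p_2=1·21+10=31,  q_2=1·2+1=3
a_3=1:  p_3=1·31+21=52,  q_3=1·3+2=5
…
a_5=1:  p_5=1·239+52=291,  q_5=1·23+5=28
a_6=1:  p_6=1·291+239=530,  q_6=1·28+23=51
a_7=2:  p_7=2·530+291=1351,  q_7=2·51+28=130
fundamental: x₁=1351, y₁=130  (since 1825201 − 108·16900 = 1)
k=2:  x_2 = 1351·1351+108·130·130 = 3650401,  y_2 = 1351·130+130·1351 = 351260
k=3:  x_3 = 1351·3650401+108·130·351260 = 9863382151,  y_3 = 1351·351260+130·3650401 = 949104390

1351 130
3650401 351260
9863382151 949104390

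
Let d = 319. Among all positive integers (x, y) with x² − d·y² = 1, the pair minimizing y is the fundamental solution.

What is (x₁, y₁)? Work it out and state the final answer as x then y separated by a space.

√319 → a₀=17, period (1,6,5,1,4,…,6,1,34); ℓ=14 even so k=13
a_0=17:  p_0=17·1+0=17,  q_0=17·0+1=1
a_1=1:  p_1=1·17+1=18,  q_1=1·1+0=1
a_2=6:  p_2=6·18+17=125,  q_2=6·1+1=7
a_3=5:  p_3=5·125+18=643,  q_3=5·7+1=36
a_4=1:  p_4=1·643+125=768,  q_4=1·36+7=43
a_5=4:  p_5=4·768+643=3715,  q_5=4·43+36=208
a_6=3:  p_6=3·3715+768=11913,  q_6=3·208+43=667
a_7=1:  p_7=1·11913+3715=15628,  q_7=1·667+208=875
a_8=3:  p_8=3·15628+11913=58797,  q_8=3·875+667=3292
…
a_11=5:  p_11=5·309613+250816=1798881,  q_11=5·17335+14043=100718
a_12=6:  p_12=6·1798881+309613=11102899,  q_12=6·100718+17335=621643
a_13=1:  p_13=1·11102899+1798881=12901780,  q_13=1·621643+100718=722361
fundamental: x₁=12901780, y₁=722361  (since 166455927168400 − 319·521805414321 = 1)

12901780 722361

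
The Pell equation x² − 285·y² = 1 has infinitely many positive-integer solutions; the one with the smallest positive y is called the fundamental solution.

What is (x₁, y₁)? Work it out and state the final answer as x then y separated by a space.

√285 → a₀=16, period (1,7,2,7,1,32); ℓ=6 even so k=5
i=0: a=16 ⇒ p=16, q=1
i=1: a=1 ⇒ p=17, q=1
…
i=4: a=7 ⇒ p=2144, q=127
i=5: a=1 ⇒ p=2431, q=144
(x₁, y₁) = (2431, 144);  2431² − 285·144² = 1 ✓

2431 144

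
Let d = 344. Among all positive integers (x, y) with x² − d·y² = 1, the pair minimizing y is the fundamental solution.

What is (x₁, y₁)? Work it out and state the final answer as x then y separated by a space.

√344 = [18; 1,1,4,1,3,1,4,1,1,36, …], period ℓ=10 (even) → k=9
step 0: (18, 1)  from 18·(1,0) + (0,1)
step 1: (19, 1)  from 1·(18,1) + (1,0)
…
step 4: (204, 11)  from 1·(167,9) + (37,2)
step 5: (779, 42)  from 3·(204,11) + (167,9)
step 6: (983, 53)  from 1·(779,42) + (204,11)
step 7: (4711, 254)  from 4·(983,53) + (779,42)
step 8: (5694, 307)  from 1·(4711,254) + (983,53)
step 9: (10405, 561)  from 1·(5694,307) + (4711,254)
(x₁, y₁) = (10405, 561);  10405² − 344·561² = 1 ✓

10405 561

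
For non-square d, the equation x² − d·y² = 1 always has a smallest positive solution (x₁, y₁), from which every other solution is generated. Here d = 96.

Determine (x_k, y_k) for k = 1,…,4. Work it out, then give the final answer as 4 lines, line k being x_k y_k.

49 5
4801 490
470449 48015
46099201 4704980

d=96: √d = [9; 1,3,1,18] (ℓ=4, even), read p_3/q_3
a_0=9:  p_0=9·1+0=9,  q_0=9·0+1=1
a_1=1:  p_1=1·9+1=10,  q_1=1·1+0=1
a_2=3:  p_2=3·10+9=39,  q_2=3·1+1=4
a_3=1:  p_3=1·39+10=49,  q_3=1·4+1=5
(x₁, y₁) = (49, 5);  49² − 96·5² = 1 ✓
(49+5√96)^2 = 4801 + 490√96
(49+5√96)^3 = 470449 + 48015√96
(49+5√96)^4 = 46099201 + 4704980√96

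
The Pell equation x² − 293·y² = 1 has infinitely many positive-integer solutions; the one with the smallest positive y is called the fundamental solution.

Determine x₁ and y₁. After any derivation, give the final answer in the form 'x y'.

12320649 719780

d=293: √d = [17; 8,1,1,8,34] (ℓ=5, odd), read p_9/q_9
k=0  a_k=17  p_k/q_k = 17/1
k=1  a_k=8  p_k/q_k = 137/8
k=2  a_k=1  p_k/q_k = 154/9
k=3  a_k=1  p_k/q_k = 291/17
k=4  a_k=8  p_k/q_k = 2482/145
k=5  a_k=34  p_k/q_k = 84679/4947
k=6  a_k=8  p_k/q_k = 679914/39721
k=7  a_k=1  p_k/q_k = 764593/44668
k=8  a_k=1  p_k/q_k = 1444507/84389
k=9  a_k=8  p_k/q_k = 12320649/719780
(x₁, y₁) = (12320649, 719780);  12320649² − 293·719780² = 1 ✓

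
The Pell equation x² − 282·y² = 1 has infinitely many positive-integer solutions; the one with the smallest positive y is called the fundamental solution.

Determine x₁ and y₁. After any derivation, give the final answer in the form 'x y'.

2351 140

√282 → a₀=16, period (1,3,1,4,1,3,1,32); ℓ=8 even so k=7
step 0: (16, 1)  from 16·(1,0) + (0,1)
step 1: (17, 1)  from 1·(16,1) + (1,0)
step 2: (67, 4)  from 3·(17,1) + (16,1)
step 3: (84, 5)  from 1·(67,4) + (17,1)
step 4: (403, 24)  from 4·(84,5) + (67,4)
step 5: (487, 29)  from 1·(403,24) + (84,5)
step 6: (1864, 111)  from 3·(487,29) + (403,24)
step 7: (2351, 140)  from 1·(1864,111) + (487,29)
→ (2351, 140).  Check: 2351²=5527201, 282·140²=5527200, difference 1.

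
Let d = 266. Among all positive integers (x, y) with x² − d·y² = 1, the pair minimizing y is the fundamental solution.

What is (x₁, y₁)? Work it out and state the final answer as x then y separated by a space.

d=266: √d = [16; 3,4,3,32] (ℓ=4, even), read p_3/q_3
a_0=16:  p_0=16·1+0=16,  q_0=16·0+1=1
…
a_2=4:  p_2=4·49+16=212,  q_2=4·3+1=13
a_3=3:  p_3=3·212+49=685,  q_3=3·13+3=42
(x₁, y₁) = (685, 42);  685² − 266·42² = 1 ✓

685 42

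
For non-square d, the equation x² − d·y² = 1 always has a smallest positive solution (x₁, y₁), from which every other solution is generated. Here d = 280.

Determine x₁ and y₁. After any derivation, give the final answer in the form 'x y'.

√280 → a₀=16, period (1,2,1,2,1,32); ℓ=6 even so k=5
i=0: a=16 ⇒ p=16, q=1
i=1: a=1 ⇒ p=17, q=1
i=2: a=2 ⇒ p=50, q=3
i=3: a=1 ⇒ p=67, q=4
i=4: a=2 ⇒ p=184, q=11
i=5: a=1 ⇒ p=251, q=15
→ (251, 15).  Check: 251²=63001, 280·15²=63000, difference 1.

251 15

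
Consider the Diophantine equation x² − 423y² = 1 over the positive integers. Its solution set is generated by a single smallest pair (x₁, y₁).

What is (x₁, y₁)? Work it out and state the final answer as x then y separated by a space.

4607 224

[20; 1,1,3,4,3,1,1,40] for √423; ℓ=8 ⇒ convergent index 7
step 0: (20, 1)  from 20·(1,0) + (0,1)
step 1: (21, 1)  from 1·(20,1) + (1,0)
step 2: (41, 2)  from 1·(21,1) + (20,1)
step 3: (144, 7)  from 3·(41,2) + (21,1)
step 4: (617, 30)  from 4·(144,7) + (41,2)
step 5: (1995, 97)  from 3·(617,30) + (144,7)
step 6: (2612, 127)  from 1·(1995,97) + (617,30)
step 7: (4607, 224)  from 1·(2612,127) + (1995,97)
fundamental: x₁=4607, y₁=224  (since 21224449 − 423·50176 = 1)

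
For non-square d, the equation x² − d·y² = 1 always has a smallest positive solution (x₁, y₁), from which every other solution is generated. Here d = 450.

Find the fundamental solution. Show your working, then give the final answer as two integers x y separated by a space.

[21; 4,1,2,4,2,1,4,42] for √450; ℓ=8 ⇒ convergent index 7
step 0: (21, 1)  from 21·(1,0) + (0,1)
…
step 3: (297, 14)  from 2·(106,5) + (85,4)
step 4: (1294, 61)  from 4·(297,14) + (106,5)
step 5: (2885, 136)  from 2·(1294,61) + (297,14)
step 6: (4179, 197)  from 1·(2885,136) + (1294,61)
step 7: (19601, 924)  from 4·(4179,197) + (2885,136)
→ (19601, 924).  Check: 19601²=384199201, 450·924²=384199200, difference 1.

19601 924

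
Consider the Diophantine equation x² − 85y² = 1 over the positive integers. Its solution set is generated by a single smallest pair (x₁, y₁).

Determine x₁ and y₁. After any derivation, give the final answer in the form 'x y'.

√85 = [9; 4,1,1,4,18, …], period ℓ=5 (odd) → k=9
i=0: a=9 ⇒ p=9, q=1
…
i=5: a=18 ⇒ p=6887, q=747
i=6: a=4 ⇒ p=27926, q=3029
i=7: a=1 ⇒ p=34813, q=3776
i=8: a=1 ⇒ p=62739, q=6805
i=9: a=4 ⇒ p=285769, q=30996
fundamental: x₁=285769, y₁=30996  (since 81663921361 − 85·960752016 = 1)

285769 30996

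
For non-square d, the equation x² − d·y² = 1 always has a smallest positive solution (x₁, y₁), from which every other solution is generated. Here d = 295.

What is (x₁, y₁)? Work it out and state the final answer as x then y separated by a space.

2024999 117900

d=295: √d = [17; 5,1,2,3,2,6,2,3,2,1,5,34] (ℓ=12, even), read p_11/q_11
a_0=17:  p_0=17·1+0=17,  q_0=17·0+1=1
a_1=5:  p_1=5·17+1=86,  q_1=5·1+0=5
…
a_3=2:  p_3=2·103+86=292,  q_3=2·6+5=17
a_4=3:  p_4=3·292+103=979,  q_4=3·17+6=57
…
a_10=1:  p_10=1·247414+108103=355517,  q_10=1·14405+6294=20699
a_11=5:  p_11=5·355517+247414=2024999,  q_11=5·20699+14405=117900
→ (2024999, 117900).  Check: 2024999²=4100620950001, 295·117900²=4100620950000, difference 1.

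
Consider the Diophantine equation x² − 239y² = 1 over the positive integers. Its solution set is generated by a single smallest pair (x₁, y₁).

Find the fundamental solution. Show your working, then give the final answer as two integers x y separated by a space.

√239 → a₀=15, period (2,5,1,2,4,15,4,2,1,5,2,30); ℓ=12 even so k=11
a_0=15:  p_0=15·1+0=15,  q_0=15·0+1=1
…
a_2=5:  p_2=5·31+15=170,  q_2=5·2+1=11
a_3=1:  p_3=1·170+31=201,  q_3=1·11+2=13
…
a_7=4:  p_7=4·37907+2489=154117,  q_7=4·2452+161=9969
…
a_10=5:  p_10=5·500258+346141=2847431,  q_10=5·32359+22390=184185
a_11=2:  p_11=2·2847431+500258=6195120,  q_11=2·184185+32359=400729
→ (6195120, 400729).  Check: 6195120²=38379511814400, 239·400729²=38379511814399, difference 1.

6195120 400729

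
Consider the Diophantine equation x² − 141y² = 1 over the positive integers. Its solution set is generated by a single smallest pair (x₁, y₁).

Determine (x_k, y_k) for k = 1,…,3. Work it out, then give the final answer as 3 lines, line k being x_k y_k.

√141 = [11; 1,6,1,22, …], period ℓ=4 (even) → k=3
k=0  a_k=11  p_k/q_k = 11/1
…
k=2  a_k=6  p_k/q_k = 83/7
k=3  a_k=1  p_k/q_k = 95/8
fundamental: x₁=95, y₁=8  (since 9025 − 141·64 = 1)
k=2:  x_2 = 95·95+141·8·8 = 18049,  y_2 = 95·8+8·95 = 1520
k=3:  x_3 = 95·18049+141·8·1520 = 3429215,  y_3 = 95·1520+8·18049 = 288792

95 8
18049 1520
3429215 288792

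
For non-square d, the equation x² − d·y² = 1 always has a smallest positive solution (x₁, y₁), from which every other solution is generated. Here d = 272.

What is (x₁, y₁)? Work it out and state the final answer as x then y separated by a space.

d=272: √d = [16; 2,32] (ℓ=2, even), read p_1/q_1
step 0: (16, 1)  from 16·(1,0) + (0,1)
step 1: (33, 2)  from 2·(16,1) + (1,0)
(x₁, y₁) = (33, 2);  33² − 272·2² = 1 ✓

33 2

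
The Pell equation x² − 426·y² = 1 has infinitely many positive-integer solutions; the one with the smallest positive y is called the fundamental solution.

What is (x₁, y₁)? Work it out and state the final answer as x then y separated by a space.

88751 4300

√426 = [20; 1,1,1,3,2,6,2,3,1,1,1,40, …], period ℓ=12 (even) → k=11
a_0=20:  p_0=20·1+0=20,  q_0=20·0+1=1
a_1=1:  p_1=1·20+1=21,  q_1=1·1+0=1
…
a_6=6:  p_6=6·516+227=3323,  q_6=6·25+11=161
a_7=2:  p_7=2·3323+516=7162,  q_7=2·161+25=347
a_8=3:  p_8=3·7162+3323=24809,  q_8=3·347+161=1202
…
a_10=1:  p_10=1·31971+24809=56780,  q_10=1·1549+1202=2751
a_11=1:  p_11=1·56780+31971=88751,  q_11=1·2751+1549=4300
→ (88751, 4300).  Check: 88751²=7876740001, 426·4300²=7876740000, difference 1.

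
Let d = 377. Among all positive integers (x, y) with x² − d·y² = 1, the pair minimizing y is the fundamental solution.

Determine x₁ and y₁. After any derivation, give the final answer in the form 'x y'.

√377 = [19; 2,2,2,38, …], period ℓ=4 (even) → k=3
a_0=19:  p_0=19·1+0=19,  q_0=19·0+1=1
a_1=2:  p_1=2·19+1=39,  q_1=2·1+0=2
a_2=2:  p_2=2·39+19=97,  q_2=2·2+1=5
a_3=2:  p_3=2·97+39=233,  q_3=2·5+2=12
fundamental: x₁=233, y₁=12  (since 54289 − 377·144 = 1)

233 12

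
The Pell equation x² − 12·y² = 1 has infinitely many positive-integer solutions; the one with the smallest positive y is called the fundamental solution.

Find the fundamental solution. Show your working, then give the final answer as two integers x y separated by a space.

7 2

√12 = [3; 2,6, …], period ℓ=2 (even) → k=1
step 0: (3, 1)  from 3·(1,0) + (0,1)
step 1: (7, 2)  from 2·(3,1) + (1,0)
fundamental: x₁=7, y₁=2  (since 49 − 12·4 = 1)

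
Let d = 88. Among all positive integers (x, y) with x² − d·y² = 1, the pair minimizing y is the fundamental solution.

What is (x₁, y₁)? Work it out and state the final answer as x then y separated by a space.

√88 → a₀=9, period (2,1,1,1,2,18); ℓ=6 even so k=5
step 0: (9, 1)  from 9·(1,0) + (0,1)
…
step 2: (28, 3)  from 1·(19,2) + (9,1)
step 3: (47, 5)  from 1·(28,3) + (19,2)
step 4: (75, 8)  from 1·(47,5) + (28,3)
step 5: (197, 21)  from 2·(75,8) + (47,5)
fundamental: x₁=197, y₁=21  (since 38809 − 88·441 = 1)

197 21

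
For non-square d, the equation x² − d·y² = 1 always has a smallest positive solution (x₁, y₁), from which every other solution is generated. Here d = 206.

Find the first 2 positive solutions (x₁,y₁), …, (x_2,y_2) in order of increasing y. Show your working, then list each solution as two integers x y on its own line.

59535 4148
7088832449 493902360

√206 = [14; 2,1,5,14,5,1,2,28, …], period ℓ=8 (even) → k=7
k=0  a_k=14  p_k/q_k = 14/1
k=1  a_k=2  p_k/q_k = 29/2
k=2  a_k=1  p_k/q_k = 43/3
…
k=5  a_k=5  p_k/q_k = 17539/1222
k=6  a_k=1  p_k/q_k = 20998/1463
k=7  a_k=2  p_k/q_k = 59535/4148
(x₁, y₁) = (59535, 4148);  59535² − 206·4148² = 1 ✓
(x_2, y_2) = (59535·59535 + 206·4148·4148, 59535·4148 + 4148·59535) = (7088832449, 493902360)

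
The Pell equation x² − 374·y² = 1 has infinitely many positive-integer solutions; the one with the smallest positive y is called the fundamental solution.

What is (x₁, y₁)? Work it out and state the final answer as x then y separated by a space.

3365 174

√374 → a₀=19, period (2,1,18,1,2,38); ℓ=6 even so k=5
i=0: a=19 ⇒ p=19, q=1
i=1: a=2 ⇒ p=39, q=2
i=2: a=1 ⇒ p=58, q=3
i=3: a=18 ⇒ p=1083, q=56
i=4: a=1 ⇒ p=1141, q=59
i=5: a=2 ⇒ p=3365, q=174
fundamental: x₁=3365, y₁=174  (since 11323225 − 374·30276 = 1)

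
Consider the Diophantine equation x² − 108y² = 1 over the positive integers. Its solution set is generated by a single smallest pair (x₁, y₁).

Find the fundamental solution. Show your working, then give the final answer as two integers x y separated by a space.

1351 130

√108 → a₀=10, period (2,1,1,4,1,1,2,20); ℓ=8 even so k=7
a_0=10:  p_0=10·1+0=10,  q_0=10·0+1=1
…
a_3=1:  p_3=1·31+21=52,  q_3=1·3+2=5
…
a_5=1:  p_5=1·239+52=291,  q_5=1·23+5=28
a_6=1:  p_6=1·291+239=530,  q_6=1·28+23=51
a_7=2:  p_7=2·530+291=1351,  q_7=2·51+28=130
fundamental: x₁=1351, y₁=130  (since 1825201 − 108·16900 = 1)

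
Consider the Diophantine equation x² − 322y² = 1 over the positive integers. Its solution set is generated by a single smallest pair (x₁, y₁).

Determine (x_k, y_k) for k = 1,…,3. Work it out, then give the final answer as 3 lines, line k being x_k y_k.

√322 = [17; 1,16,1,34, …], period ℓ=4 (even) → k=3
a_0=17:  p_0=17·1+0=17,  q_0=17·0+1=1
…
a_2=16:  p_2=16·18+17=305,  q_2=16·1+1=17
a_3=1:  p_3=1·305+18=323,  q_3=1·17+1=18
→ (323, 18).  Check: 323²=104329, 322·18²=104328, difference 1.
k=2:  x_2 = 323·323+322·18·18 = 208657,  y_2 = 323·18+18·323 = 11628
k=3:  x_3 = 323·208657+322·18·11628 = 134792099,  y_3 = 323·11628+18·208657 = 7511670

323 18
208657 11628
134792099 7511670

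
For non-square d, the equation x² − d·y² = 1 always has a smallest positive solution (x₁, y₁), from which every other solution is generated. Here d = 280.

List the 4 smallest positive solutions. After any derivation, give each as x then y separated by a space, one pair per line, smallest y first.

251 15
126001 7530
63252251 3780045
31752504001 1897575060

√280 → a₀=16, period (1,2,1,2,1,32); ℓ=6 even so k=5
step 0: (16, 1)  from 16·(1,0) + (0,1)
step 1: (17, 1)  from 1·(16,1) + (1,0)
step 2: (50, 3)  from 2·(17,1) + (16,1)
…
step 4: (184, 11)  from 2·(67,4) + (50,3)
step 5: (251, 15)  from 1·(184,11) + (67,4)
fundamental: x₁=251, y₁=15  (since 63001 − 280·225 = 1)
(251+15√280)^2 = 126001 + 7530√280
(251+15√280)^3 = 63252251 + 3780045√280
(251+15√280)^4 = 31752504001 + 1897575060√280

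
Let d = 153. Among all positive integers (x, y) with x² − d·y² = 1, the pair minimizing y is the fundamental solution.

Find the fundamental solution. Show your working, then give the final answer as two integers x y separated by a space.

2177 176

[12; 2,1,2,2,2,1,2,24] for √153; ℓ=8 ⇒ convergent index 7
a_0=12:  p_0=12·1+0=12,  q_0=12·0+1=1
a_1=2:  p_1=2·12+1=25,  q_1=2·1+0=2
…
a_3=2:  p_3=2·37+25=99,  q_3=2·3+2=8
…
a_5=2:  p_5=2·235+99=569,  q_5=2·19+8=46
a_6=1:  p_6=1·569+235=804,  q_6=1·46+19=65
a_7=2:  p_7=2·804+569=2177,  q_7=2·65+46=176
→ (2177, 176).  Check: 2177²=4739329, 153·176²=4739328, difference 1.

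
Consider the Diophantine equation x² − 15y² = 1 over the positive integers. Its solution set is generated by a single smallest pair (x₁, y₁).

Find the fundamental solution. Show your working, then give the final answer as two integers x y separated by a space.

4 1

√15 = [3; 1,6, …], period ℓ=2 (even) → k=1
k=0  a_k=3  p_k/q_k = 3/1
k=1  a_k=1  p_k/q_k = 4/1
(x₁, y₁) = (4, 1);  4² − 15·1² = 1 ✓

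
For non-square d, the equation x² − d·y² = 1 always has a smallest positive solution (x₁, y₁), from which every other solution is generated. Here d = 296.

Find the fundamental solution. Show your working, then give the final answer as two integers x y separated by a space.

3699 215

√296 = [17; 4,1,7,1,4,34, …], period ℓ=6 (even) → k=5
step 0: (17, 1)  from 17·(1,0) + (0,1)
step 1: (69, 4)  from 4·(17,1) + (1,0)
step 2: (86, 5)  from 1·(69,4) + (17,1)
…
step 4: (757, 44)  from 1·(671,39) + (86,5)
step 5: (3699, 215)  from 4·(757,44) + (671,39)
fundamental: x₁=3699, y₁=215  (since 13682601 − 296·46225 = 1)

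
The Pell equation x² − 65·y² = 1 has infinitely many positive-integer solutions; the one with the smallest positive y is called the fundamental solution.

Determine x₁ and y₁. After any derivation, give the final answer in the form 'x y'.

129 16

√65 = [8; 16, …], period ℓ=1 (odd) → k=1
i=0: a=8 ⇒ p=8, q=1
i=1: a=16 ⇒ p=129, q=16
fundamental: x₁=129, y₁=16  (since 16641 − 65·256 = 1)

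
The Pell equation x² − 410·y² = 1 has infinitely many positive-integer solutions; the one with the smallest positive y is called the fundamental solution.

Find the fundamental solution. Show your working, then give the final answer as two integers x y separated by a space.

81 4

d=410: √d = [20; 4,40] (ℓ=2, even), read p_1/q_1
step 0: (20, 1)  from 20·(1,0) + (0,1)
step 1: (81, 4)  from 4·(20,1) + (1,0)
fundamental: x₁=81, y₁=4  (since 6561 − 410·16 = 1)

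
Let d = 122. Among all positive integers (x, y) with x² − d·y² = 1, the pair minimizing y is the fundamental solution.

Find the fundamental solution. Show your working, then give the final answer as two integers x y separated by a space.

243 22

[11; 22] for √122; ℓ=1 ⇒ convergent index 1
k=0  a_k=11  p_k/q_k = 11/1
k=1  a_k=22  p_k/q_k = 243/22
→ (243, 22).  Check: 243²=59049, 122·22²=59048, difference 1.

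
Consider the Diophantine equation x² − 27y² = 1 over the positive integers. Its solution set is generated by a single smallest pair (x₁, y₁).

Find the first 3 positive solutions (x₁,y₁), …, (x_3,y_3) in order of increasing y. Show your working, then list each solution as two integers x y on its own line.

26 5
1351 260
70226 13515

√27 → a₀=5, period (5,10); ℓ=2 even so k=1
step 0: (5, 1)  from 5·(1,0) + (0,1)
step 1: (26, 5)  from 5·(5,1) + (1,0)
(x₁, y₁) = (26, 5);  26² − 27·5² = 1 ✓
k=2:  x_2 = 26·26+27·5·5 = 1351,  y_2 = 26·5+5·26 = 260
k=3:  x_3 = 26·1351+27·5·260 = 70226,  y_3 = 26·260+5·1351 = 13515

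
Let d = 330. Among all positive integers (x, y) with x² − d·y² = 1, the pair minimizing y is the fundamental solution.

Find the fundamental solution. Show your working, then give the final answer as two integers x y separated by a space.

√330 → a₀=18, period (6,36); ℓ=2 even so k=1
step 0: (18, 1)  from 18·(1,0) + (0,1)
step 1: (109, 6)  from 6·(18,1) + (1,0)
fundamental: x₁=109, y₁=6  (since 11881 − 330·36 = 1)

109 6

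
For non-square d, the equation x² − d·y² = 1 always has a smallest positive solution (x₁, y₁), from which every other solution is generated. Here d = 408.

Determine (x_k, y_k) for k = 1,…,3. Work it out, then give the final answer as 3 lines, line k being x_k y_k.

101 5
20401 1010
4120901 204015

d=408: √d = [20; 5,40] (ℓ=2, even), read p_1/q_1
step 0: (20, 1)  from 20·(1,0) + (0,1)
step 1: (101, 5)  from 5·(20,1) + (1,0)
→ (101, 5).  Check: 101²=10201, 408·5²=10200, difference 1.
n=2: (101,5)∘(101,5) = (101·101+408·5·5, 101·5+5·101) = (20401,1010)
n=3: (20401,1010)∘(101,5) = (101·20401+408·5·1010, 101·1010+5·20401) = (4120901,204015)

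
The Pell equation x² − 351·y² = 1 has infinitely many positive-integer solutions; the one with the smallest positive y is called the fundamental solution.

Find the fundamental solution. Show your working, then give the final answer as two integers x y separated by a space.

62425 3332

√351 → a₀=18, period (1,2,1,3,2,2,2,3,1,2,1,36); ℓ=12 even so k=11
i=0: a=18 ⇒ p=18, q=1
i=1: a=1 ⇒ p=19, q=1
i=2: a=2 ⇒ p=56, q=3
i=3: a=1 ⇒ p=75, q=4
…
i=5: a=2 ⇒ p=637, q=34
…
i=7: a=2 ⇒ p=3747, q=200
i=8: a=3 ⇒ p=12796, q=683
i=9: a=1 ⇒ p=16543, q=883
i=10: a=2 ⇒ p=45882, q=2449
i=11: a=1 ⇒ p=62425, q=3332
(x₁, y₁) = (62425, 3332);  62425² − 351·3332² = 1 ✓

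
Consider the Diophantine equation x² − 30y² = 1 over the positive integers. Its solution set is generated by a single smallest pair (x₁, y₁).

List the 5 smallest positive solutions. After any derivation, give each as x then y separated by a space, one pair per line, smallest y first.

d=30: √d = [5; 2,10] (ℓ=2, even), read p_1/q_1
step 0: (5, 1)  from 5·(1,0) + (0,1)
step 1: (11, 2)  from 2·(5,1) + (1,0)
→ (11, 2).  Check: 11²=121, 30·2²=120, difference 1.
(x_2, y_2) = (11·11 + 30·2·2, 11·2 + 2·11) = (241, 44)
(x_3, y_3) = (11·241 + 30·2·44, 11·44 + 2·241) = (5291, 966)
(x_4, y_4) = (11·5291 + 30·2·966, 11·966 + 2·5291) = (116161, 21208)
(x_5, y_5) = (11·116161 + 30·2·21208, 11·21208 + 2·116161) = (2550251, 465610)

11 2
241 44
5291 966
116161 21208
2550251 465610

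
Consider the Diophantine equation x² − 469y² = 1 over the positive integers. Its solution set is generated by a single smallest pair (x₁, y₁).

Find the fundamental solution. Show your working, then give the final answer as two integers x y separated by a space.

137215 6336

√469 = [21; 1,1,1,10,6,10,1,1,1,42, …], period ℓ=10 (even) → k=9
k=0  a_k=21  p_k/q_k = 21/1
k=1  a_k=1  p_k/q_k = 22/1
k=2  a_k=1  p_k/q_k = 43/2
…
k=8  a_k=1  p_k/q_k = 90069/4159
k=9  a_k=1  p_k/q_k = 137215/6336
→ (137215, 6336).  Check: 137215²=18827956225, 469·6336²=18827956224, difference 1.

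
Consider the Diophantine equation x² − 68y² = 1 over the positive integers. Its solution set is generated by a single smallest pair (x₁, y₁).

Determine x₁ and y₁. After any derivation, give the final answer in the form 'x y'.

33 4

d=68: √d = [8; 4,16] (ℓ=2, even), read p_1/q_1
i=0: a=8 ⇒ p=8, q=1
i=1: a=4 ⇒ p=33, q=4
(x₁, y₁) = (33, 4);  33² − 68·4² = 1 ✓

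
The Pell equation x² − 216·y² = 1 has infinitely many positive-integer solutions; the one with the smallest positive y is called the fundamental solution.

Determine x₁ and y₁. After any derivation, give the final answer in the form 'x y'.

485 33

[14; 1,2,3,2,1,28] for √216; ℓ=6 ⇒ convergent index 5
i=0: a=14 ⇒ p=14, q=1
…
i=2: a=2 ⇒ p=44, q=3
i=3: a=3 ⇒ p=147, q=10
i=4: a=2 ⇒ p=338, q=23
i=5: a=1 ⇒ p=485, q=33
(x₁, y₁) = (485, 33);  485² − 216·33² = 1 ✓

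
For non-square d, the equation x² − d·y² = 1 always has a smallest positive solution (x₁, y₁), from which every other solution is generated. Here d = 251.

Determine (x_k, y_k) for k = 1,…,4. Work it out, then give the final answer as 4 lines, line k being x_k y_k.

[15; 1,5,2,1,2,…,5,1,30] for √251; ℓ=14 ⇒ convergent index 13
step 0: (15, 1)  from 15·(1,0) + (0,1)
…
step 6: (1917, 121)  from 2·(808,51) + (301,19)
…
step 11: (577033, 36422)  from 2·(212692,13425) + (151649,9572)
step 12: (3097857, 195535)  from 5·(577033,36422) + (212692,13425)
step 13: (3674890, 231957)  from 1·(3097857,195535) + (577033,36422)
→ (3674890, 231957).  Check: 3674890²=13504816512100, 251·231957²=13504816512099, difference 1.
(3674890+231957√251)^2 = 27009633024199 + 1704832919460√251
(3674890+231957√251)^3 = 198514860608593651330 + 12530146894788486843√251
(3674890+231957√251)^4 = 1459040552203802437039183201 + 92093823044376819996025080√251

3674890 231957
27009633024199 1704832919460
198514860608593651330 12530146894788486843
1459040552203802437039183201 92093823044376819996025080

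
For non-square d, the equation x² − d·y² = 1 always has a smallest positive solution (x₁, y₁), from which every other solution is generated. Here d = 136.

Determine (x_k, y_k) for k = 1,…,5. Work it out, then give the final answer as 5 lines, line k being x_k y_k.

35 3
2449 210
171395 14697
11995201 1028580
839492675 71985903

√136 = [11; 1,1,1,22, …], period ℓ=4 (even) → k=3
k=0  a_k=11  p_k/q_k = 11/1
k=1  a_k=1  p_k/q_k = 12/1
k=2  a_k=1  p_k/q_k = 23/2
k=3  a_k=1  p_k/q_k = 35/3
(x₁, y₁) = (35, 3);  35² − 136·3² = 1 ✓
(x_2, y_2) = (35·35 + 136·3·3, 35·3 + 3·35) = (2449, 210)
(x_3, y_3) = (35·2449 + 136·3·210, 35·210 + 3·2449) = (171395, 14697)
(x_4, y_4) = (35·171395 + 136·3·14697, 35·14697 + 3·171395) = (11995201, 1028580)
(x_5, y_5) = (35·11995201 + 136·3·1028580, 35·1028580 + 3·11995201) = (839492675, 71985903)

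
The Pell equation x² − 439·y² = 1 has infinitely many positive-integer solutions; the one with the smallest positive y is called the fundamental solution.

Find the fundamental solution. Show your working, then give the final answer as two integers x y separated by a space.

d=439: √d = [20; 1,19,1,40] (ℓ=4, even), read p_3/q_3
a_0=20:  p_0=20·1+0=20,  q_0=20·0+1=1
a_1=1:  p_1=1·20+1=21,  q_1=1·1+0=1
a_2=19:  p_2=19·21+20=419,  q_2=19·1+1=20
a_3=1:  p_3=1·419+21=440,  q_3=1·20+1=21
(x₁, y₁) = (440, 21);  440² − 439·21² = 1 ✓

440 21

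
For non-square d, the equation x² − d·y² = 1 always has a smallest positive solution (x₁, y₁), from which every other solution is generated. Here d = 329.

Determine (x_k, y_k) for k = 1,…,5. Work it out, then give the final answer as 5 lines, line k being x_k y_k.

√329 = [18; 7,4,2,1,1,4,1,1,2,4,7,36, …], period ℓ=12 (even) → k=11
step 0: (18, 1)  from 18·(1,0) + (0,1)
step 1: (127, 7)  from 7·(18,1) + (1,0)
…
step 3: (1179, 65)  from 2·(526,29) + (127,7)
step 4: (1705, 94)  from 1·(1179,65) + (526,29)
…
step 6: (13241, 730)  from 4·(2884,159) + (1705,94)
…
step 10: (328794, 18127)  from 4·(74857,4127) + (29366,1619)
step 11: (2376415, 131016)  from 7·(328794,18127) + (74857,4127)
(x₁, y₁) = (2376415, 131016);  2376415² − 329·131016² = 1 ✓
(x_2, y_2) = (2376415·2376415 + 329·131016·131016, 2376415·131016 + 131016·2376415) = (11294696504449, 622696775280)
(x_3, y_3) = (2376415·11294696504449 + 329·131016·622696775280, 2376415·622696775280 + 131016·11294696504449) = (53681772387237964255, 2959571914453911384)
(x_4, y_4) = (2376415·53681772387237964255 + 329·131016·2959571914453911384, 2376415·2959571914453911384 + 131016·53681772387237964255) = (255140338255224918953587201, 14066342182173360946441440)
(x_5, y_5) = (2376415·255140338255224918953587201 + 329·131016·14066342182173360946441440, 2376415·14066342182173360946441440 + 131016·255140338255224918953587201) = (1212638653869526969777790618564575, 66854933113696055535160815363816)

2376415 131016
11294696504449 622696775280
53681772387237964255 2959571914453911384
255140338255224918953587201 14066342182173360946441440
1212638653869526969777790618564575 66854933113696055535160815363816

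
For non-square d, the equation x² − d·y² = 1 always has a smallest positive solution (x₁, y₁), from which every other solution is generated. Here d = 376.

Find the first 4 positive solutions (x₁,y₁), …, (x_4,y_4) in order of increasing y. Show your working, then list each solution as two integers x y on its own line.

2143295 110532
9187426914049 473805365880
39382732335491159615 2031009343327438668
168817626601983862467148801 8706104341013491514496240

[19; 2,1,1,3,1,…,1,2,38] for √376; ℓ=16 ⇒ convergent index 15
k=0  a_k=19  p_k/q_k = 19/1
k=1  a_k=2  p_k/q_k = 39/2
k=2  a_k=1  p_k/q_k = 58/3
k=3  a_k=1  p_k/q_k = 97/5
…
k=9  a_k=2  p_k/q_k = 28834/1487
k=10  a_k=2  p_k/q_k = 70621/3642
k=11  a_k=1  p_k/q_k = 99455/5129
k=12  a_k=3  p_k/q_k = 368986/19029
k=13  a_k=1  p_k/q_k = 468441/24158
k=14  a_k=1  p_k/q_k = 837427/43187
k=15  a_k=2  p_k/q_k = 2143295/110532
(x₁, y₁) = (2143295, 110532);  2143295² − 376·110532² = 1 ✓
k=2:  x_2 = 2143295·2143295+376·110532·110532 = 9187426914049,  y_2 = 2143295·110532+110532·2143295 = 473805365880
k=3:  x_3 = 2143295·9187426914049+376·110532·473805365880 = 39382732335491159615,  y_3 = 2143295·473805365880+110532·9187426914049 = 2031009343327438668
k=4:  x_4 = 2143295·39382732335491159615+376·110532·2031009343327438668 = 168817626601983862467148801,  y_4 = 2143295·2031009343327438668+110532·39382732335491159615 = 8706104341013491514496240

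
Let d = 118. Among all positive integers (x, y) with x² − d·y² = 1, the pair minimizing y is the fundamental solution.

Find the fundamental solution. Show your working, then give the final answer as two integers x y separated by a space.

306917 28254

√118 → a₀=10, period (1,6,3,2,10,2,3,6,1,20); ℓ=10 even so k=9
i=0: a=10 ⇒ p=10, q=1
…
i=3: a=3 ⇒ p=239, q=22
i=4: a=2 ⇒ p=554, q=51
…
i=6: a=2 ⇒ p=12112, q=1115
i=7: a=3 ⇒ p=42115, q=3877
i=8: a=6 ⇒ p=264802, q=24377
i=9: a=1 ⇒ p=306917, q=28254
(x₁, y₁) = (306917, 28254);  306917² − 118·28254² = 1 ✓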